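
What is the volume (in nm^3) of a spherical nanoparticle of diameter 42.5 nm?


Radius r = 42.5/2 = 21.25 nm
Volume V = (4/3) * pi * r^3
V = (4/3) * pi * (21.25)^3
V = 40194.39 nm^3

40194.39


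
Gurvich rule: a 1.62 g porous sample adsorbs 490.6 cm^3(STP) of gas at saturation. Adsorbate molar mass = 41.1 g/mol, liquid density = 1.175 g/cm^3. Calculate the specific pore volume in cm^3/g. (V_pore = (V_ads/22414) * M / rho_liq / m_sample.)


Moles adsorbed n = V_ads / 22414 = 490.6 / 22414 = 2.188811e-02 mol
Liquid volume V_liq = n * M / rho_liq = 2.188811e-02 * 41.1 / 1.175 = 0.76562 cm^3
Specific pore volume V_pore = V_liq / m_sample = 0.76562 / 1.62
V_pore = 0.4726 cm^3/g

0.4726


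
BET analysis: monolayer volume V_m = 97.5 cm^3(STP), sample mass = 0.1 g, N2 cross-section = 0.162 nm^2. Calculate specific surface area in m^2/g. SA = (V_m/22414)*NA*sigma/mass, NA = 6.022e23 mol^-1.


Number of moles in monolayer = V_m / 22414 = 97.5 / 22414 = 0.00434996
Number of molecules = moles * NA = 0.00434996 * 6.022e23
SA = molecules * sigma / mass
SA = (97.5 / 22414) * 6.022e23 * 0.162e-18 / 0.1
SA = 4243.7 m^2/g

4243.7


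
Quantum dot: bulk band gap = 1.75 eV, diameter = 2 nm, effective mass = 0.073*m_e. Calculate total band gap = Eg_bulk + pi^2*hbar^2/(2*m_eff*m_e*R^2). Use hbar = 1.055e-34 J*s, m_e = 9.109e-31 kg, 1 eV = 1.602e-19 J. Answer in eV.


Radius R = 2/2 nm = 1e-09 m
Confinement energy dE = pi^2 * hbar^2 / (2 * m_eff * m_e * R^2)
dE = pi^2 * (1.055e-34)^2 / (2 * 0.073 * 9.109e-31 * (1e-09)^2) J, divided by 1.602e-19 J/eV
dE = 5.1561 eV
Total band gap = E_g(bulk) + dE = 1.75 + 5.1561 = 6.9061 eV

6.9061


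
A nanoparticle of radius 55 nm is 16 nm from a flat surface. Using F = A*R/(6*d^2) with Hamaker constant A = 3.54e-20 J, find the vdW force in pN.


Convert to SI: R = 55 nm = 5.5e-08 m, d = 16 nm = 1.6e-08 m
F = A * R / (6 * d^2)
F = 3.54e-20 * 5.5e-08 / (6 * (1.6e-08)^2)
F = 1.26758e-12 N = 1.268 pN

1.268


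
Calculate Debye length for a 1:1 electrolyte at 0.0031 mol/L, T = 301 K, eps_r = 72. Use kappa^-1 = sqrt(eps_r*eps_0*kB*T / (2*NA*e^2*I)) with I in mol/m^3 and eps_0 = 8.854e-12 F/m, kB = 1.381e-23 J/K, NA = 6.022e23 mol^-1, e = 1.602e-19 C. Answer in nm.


Ionic strength I = 0.0031 * 1^2 * 1000 = 3.1 mol/m^3
kappa^-1 = sqrt(72 * 8.854e-12 * 1.381e-23 * 301 / (2 * 6.022e23 * (1.602e-19)^2 * 3.1))
kappa^-1 = 5.259 nm

5.259


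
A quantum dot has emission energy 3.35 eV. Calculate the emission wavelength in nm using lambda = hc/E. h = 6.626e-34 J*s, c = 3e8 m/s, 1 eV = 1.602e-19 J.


Convert energy: E = 3.35 eV = 3.35 * 1.602e-19 = 5.3667e-19 J
lambda = h*c / E = 6.626e-34 * 3e8 / 5.3667e-19
lambda = 3.70395e-07 m = 370.4 nm

370.4


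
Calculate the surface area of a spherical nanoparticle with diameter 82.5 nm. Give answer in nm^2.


Radius r = 82.5/2 = 41.25 nm
Surface area SA = 4 * pi * r^2
SA = 4 * pi * (41.25)^2
SA = 21382.46 nm^2

21382.46


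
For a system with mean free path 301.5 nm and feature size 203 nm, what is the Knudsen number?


Knudsen number Kn = lambda / L
Kn = 301.5 / 203
Kn = 1.4852

1.4852


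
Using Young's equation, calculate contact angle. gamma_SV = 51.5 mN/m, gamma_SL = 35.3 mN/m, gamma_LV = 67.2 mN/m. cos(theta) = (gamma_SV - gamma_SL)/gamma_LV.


cos(theta) = (gamma_SV - gamma_SL) / gamma_LV
cos(theta) = (51.5 - 35.3) / 67.2
cos(theta) = 0.241071
theta = arccos(0.241071) = 76.05 degrees

76.05


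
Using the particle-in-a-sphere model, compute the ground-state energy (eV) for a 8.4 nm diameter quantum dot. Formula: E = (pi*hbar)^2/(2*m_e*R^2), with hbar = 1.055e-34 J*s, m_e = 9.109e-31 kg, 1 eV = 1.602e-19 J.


Radius R = 8.4/2 = 4.2 nm = 4.2e-09 m
E = (pi * 1.055e-34)^2 / (2 * 9.109e-31 * (4.2e-09)^2)
E(J) = 3.41826e-21
E = E(J) / 1.602e-19 = 0.0213 eV

0.0213


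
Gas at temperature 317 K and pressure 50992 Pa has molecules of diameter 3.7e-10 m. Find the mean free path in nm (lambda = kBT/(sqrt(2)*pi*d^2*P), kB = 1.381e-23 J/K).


Mean free path: lambda = kB*T / (sqrt(2) * pi * d^2 * P)
lambda = 1.381e-23 * 317 / (sqrt(2) * pi * (3.7e-10)^2 * 50992)
lambda = 1.41151e-07 m
lambda = 141.15 nm

141.15


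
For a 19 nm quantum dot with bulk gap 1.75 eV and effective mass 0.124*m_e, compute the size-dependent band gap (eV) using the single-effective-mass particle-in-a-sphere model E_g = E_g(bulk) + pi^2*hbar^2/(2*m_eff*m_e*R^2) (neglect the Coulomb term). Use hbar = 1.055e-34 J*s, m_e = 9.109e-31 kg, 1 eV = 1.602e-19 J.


Radius R = 19/2 nm = 9.5e-09 m
Confinement energy dE = pi^2 * hbar^2 / (2 * m_eff * m_e * R^2)
dE = pi^2 * (1.055e-34)^2 / (2 * 0.124 * 9.109e-31 * (9.5e-09)^2) J, divided by 1.602e-19 J/eV
dE = 0.0336 eV
Total band gap = E_g(bulk) + dE = 1.75 + 0.0336 = 1.7836 eV

1.7836


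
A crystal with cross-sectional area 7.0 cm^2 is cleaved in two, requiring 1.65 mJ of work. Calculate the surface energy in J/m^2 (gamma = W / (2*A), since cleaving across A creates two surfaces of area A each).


Convert: A = 7.0 cm^2 = 0.0007 m^2, W = 1.65 mJ = 0.00165 J
Cleaving exposes two faces of area A, so total new surface = 2*A and gamma = W / (2*A)
gamma = 0.00165 / (2 * 0.0007)
gamma = 1.179 J/m^2

1.179


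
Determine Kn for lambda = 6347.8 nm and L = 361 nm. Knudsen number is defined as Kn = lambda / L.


Knudsen number Kn = lambda / L
Kn = 6347.8 / 361
Kn = 17.5839

17.5839


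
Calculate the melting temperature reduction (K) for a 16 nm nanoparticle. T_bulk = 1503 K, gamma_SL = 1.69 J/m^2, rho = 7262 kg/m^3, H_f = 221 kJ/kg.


Radius R = 16/2 = 8 nm = 8e-09 m
Convert H_f = 221 kJ/kg = 221000 J/kg
dT = 2 * gamma_SL * T_bulk / (rho * H_f * R)
dT = 2 * 1.69 * 1503 / (7262 * 221000 * 8e-09)
dT = 395.7 K

395.7


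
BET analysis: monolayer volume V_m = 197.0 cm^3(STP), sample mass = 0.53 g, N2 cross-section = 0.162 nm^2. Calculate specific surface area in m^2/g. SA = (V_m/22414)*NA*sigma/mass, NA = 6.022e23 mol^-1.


Number of moles in monolayer = V_m / 22414 = 197.0 / 22414 = 0.00878915
Number of molecules = moles * NA = 0.00878915 * 6.022e23
SA = molecules * sigma / mass
SA = (197.0 / 22414) * 6.022e23 * 0.162e-18 / 0.53
SA = 1617.8 m^2/g

1617.8


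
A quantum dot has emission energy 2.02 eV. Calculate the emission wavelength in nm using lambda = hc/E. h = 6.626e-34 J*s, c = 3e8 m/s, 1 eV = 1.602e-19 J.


Convert energy: E = 2.02 eV = 2.02 * 1.602e-19 = 3.23604e-19 J
lambda = h*c / E = 6.626e-34 * 3e8 / 3.23604e-19
lambda = 6.14269e-07 m = 614.3 nm

614.3


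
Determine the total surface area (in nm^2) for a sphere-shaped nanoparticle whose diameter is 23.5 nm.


Radius r = 23.5/2 = 11.75 nm
Surface area SA = 4 * pi * r^2
SA = 4 * pi * (11.75)^2
SA = 1734.94 nm^2

1734.94


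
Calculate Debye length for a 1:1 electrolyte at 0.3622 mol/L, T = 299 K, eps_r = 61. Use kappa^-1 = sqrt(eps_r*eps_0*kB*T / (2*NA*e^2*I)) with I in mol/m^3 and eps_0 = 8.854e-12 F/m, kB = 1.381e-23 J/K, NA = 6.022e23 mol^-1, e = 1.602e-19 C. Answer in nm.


Ionic strength I = 0.3622 * 1^2 * 1000 = 362.2 mol/m^3
kappa^-1 = sqrt(61 * 8.854e-12 * 1.381e-23 * 299 / (2 * 6.022e23 * (1.602e-19)^2 * 362.2))
kappa^-1 = 0.446 nm

0.446


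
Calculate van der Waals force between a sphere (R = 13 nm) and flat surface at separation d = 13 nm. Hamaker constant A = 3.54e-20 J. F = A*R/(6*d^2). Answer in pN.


Convert to SI: R = 13 nm = 1.3e-08 m, d = 13 nm = 1.3e-08 m
F = A * R / (6 * d^2)
F = 3.54e-20 * 1.3e-08 / (6 * (1.3e-08)^2)
F = 4.53846e-13 N = 0.454 pN

0.454


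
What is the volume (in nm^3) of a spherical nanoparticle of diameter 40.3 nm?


Radius r = 40.3/2 = 20.15 nm
Volume V = (4/3) * pi * r^3
V = (4/3) * pi * (20.15)^3
V = 34269.97 nm^3

34269.97


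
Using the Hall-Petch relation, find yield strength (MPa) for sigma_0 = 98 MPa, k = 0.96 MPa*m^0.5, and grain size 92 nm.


d = 92 nm = 9.2e-08 m
sqrt(d) = 0.000303315
Hall-Petch contribution = k / sqrt(d) = 0.96 / 0.000303315 = 3165.0 MPa
sigma = sigma_0 + k/sqrt(d) = 98 + 3165.0 = 3263.0 MPa

3263.0


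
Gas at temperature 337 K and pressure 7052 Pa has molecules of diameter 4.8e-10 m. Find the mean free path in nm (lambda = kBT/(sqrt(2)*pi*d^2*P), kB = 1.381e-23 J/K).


Mean free path: lambda = kB*T / (sqrt(2) * pi * d^2 * P)
lambda = 1.381e-23 * 337 / (sqrt(2) * pi * (4.8e-10)^2 * 7052)
lambda = 6.44709e-07 m
lambda = 644.71 nm

644.71


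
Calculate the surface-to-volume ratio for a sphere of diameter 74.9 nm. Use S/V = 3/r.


Radius r = 74.9/2 = 37.45 nm
S/V = 3 / r = 3 / 37.45
S/V = 0.0801 nm^-1

0.0801


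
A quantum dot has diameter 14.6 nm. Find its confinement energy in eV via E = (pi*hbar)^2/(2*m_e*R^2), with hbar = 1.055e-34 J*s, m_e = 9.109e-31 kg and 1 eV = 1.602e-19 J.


Radius R = 14.6/2 = 7.3 nm = 7.3e-09 m
E = (pi * 1.055e-34)^2 / (2 * 9.109e-31 * (7.3e-09)^2)
E(J) = 1.13151e-21
E = E(J) / 1.602e-19 = 0.0071 eV

0.0071


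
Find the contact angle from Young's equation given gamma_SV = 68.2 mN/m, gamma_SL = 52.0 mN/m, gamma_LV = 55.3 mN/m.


cos(theta) = (gamma_SV - gamma_SL) / gamma_LV
cos(theta) = (68.2 - 52.0) / 55.3
cos(theta) = 0.292948
theta = arccos(0.292948) = 72.97 degrees

72.97


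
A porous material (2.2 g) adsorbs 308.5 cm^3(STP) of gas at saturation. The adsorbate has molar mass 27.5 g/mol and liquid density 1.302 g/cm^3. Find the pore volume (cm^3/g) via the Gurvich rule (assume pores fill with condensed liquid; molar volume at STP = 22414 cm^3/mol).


Moles adsorbed n = V_ads / 22414 = 308.5 / 22414 = 1.376372e-02 mol
Liquid volume V_liq = n * M / rho_liq = 1.376372e-02 * 27.5 / 1.302 = 0.29071 cm^3
Specific pore volume V_pore = V_liq / m_sample = 0.29071 / 2.2
V_pore = 0.1321 cm^3/g

0.1321


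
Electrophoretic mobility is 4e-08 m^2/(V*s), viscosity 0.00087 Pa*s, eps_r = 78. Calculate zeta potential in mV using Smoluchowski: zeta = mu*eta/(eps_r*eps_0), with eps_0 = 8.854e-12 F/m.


Smoluchowski equation: zeta = mu * eta / (eps_r * eps_0)
zeta = 4e-08 * 0.00087 / (78 * 8.854e-12)
zeta = 0.05039 V = 50.39 mV

50.39


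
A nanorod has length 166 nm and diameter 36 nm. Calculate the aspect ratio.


Aspect ratio AR = length / diameter
AR = 166 / 36
AR = 4.61

4.61


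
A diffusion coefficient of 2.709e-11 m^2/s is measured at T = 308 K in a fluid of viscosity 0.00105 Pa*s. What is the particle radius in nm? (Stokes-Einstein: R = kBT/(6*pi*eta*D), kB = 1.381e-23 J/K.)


Stokes-Einstein: R = kB*T / (6*pi*eta*D)
R = 1.381e-23 * 308 / (6 * pi * 0.00105 * 2.709e-11)
R = 7.93314e-09 m = 7.93 nm

7.93


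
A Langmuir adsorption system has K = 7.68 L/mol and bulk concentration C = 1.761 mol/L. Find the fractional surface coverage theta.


Langmuir isotherm: theta = K*C / (1 + K*C)
K*C = 7.68 * 1.761 = 13.52448
theta = 13.52448 / (1 + 13.52448) = 13.52448 / 14.52448
theta = 0.9312

0.9312


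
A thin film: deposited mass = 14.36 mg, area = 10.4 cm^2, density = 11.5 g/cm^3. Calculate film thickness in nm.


Convert: m = 14.36 mg = 1.4360e-05 kg, A = 10.4 cm^2 = 1.0400e-03 m^2, rho = 11.5 g/cm^3 = 11500 kg/m^3
t = m / (A * rho)
t = 1.4360e-05 / (1.0400e-03 * 11500)
t = 1.2007e-06 m = 1200.7 nm

1200.7


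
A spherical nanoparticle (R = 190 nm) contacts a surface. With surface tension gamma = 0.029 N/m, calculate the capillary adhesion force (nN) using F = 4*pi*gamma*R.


Convert radius: R = 190 nm = 1.9e-07 m
F = 4 * pi * gamma * R
F = 4 * pi * 0.029 * 1.9e-07
F = 6.92407e-08 N = 69.2407 nN

69.2407


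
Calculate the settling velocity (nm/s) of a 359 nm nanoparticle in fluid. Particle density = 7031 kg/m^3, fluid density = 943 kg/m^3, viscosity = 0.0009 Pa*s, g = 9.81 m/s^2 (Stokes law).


Radius R = 359/2 nm = 1.795e-07 m
Density difference = 7031 - 943 = 6088 kg/m^3
v = 2 * R^2 * (rho_p - rho_f) * g / (9 * eta)
v = 2 * (1.795e-07)^2 * 6088 * 9.81 / (9 * 0.0009)
v = 4.75136e-07 m/s = 475.1356 nm/s

475.1356


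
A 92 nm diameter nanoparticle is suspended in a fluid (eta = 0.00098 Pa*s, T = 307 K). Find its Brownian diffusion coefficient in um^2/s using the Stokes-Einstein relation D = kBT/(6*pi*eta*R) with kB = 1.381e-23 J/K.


Radius R = 92/2 = 46 nm = 4.6e-08 m
D = kB*T / (6*pi*eta*R)
D = 1.381e-23 * 307 / (6 * pi * 0.00098 * 4.6e-08)
D = 4.98939e-12 m^2/s = 4.989 um^2/s

4.989


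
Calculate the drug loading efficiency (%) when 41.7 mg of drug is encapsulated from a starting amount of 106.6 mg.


Drug loading efficiency = (drug loaded / drug initial) * 100
DLE = 41.7 / 106.6 * 100
DLE = 0.3912 * 100
DLE = 39.12%

39.12


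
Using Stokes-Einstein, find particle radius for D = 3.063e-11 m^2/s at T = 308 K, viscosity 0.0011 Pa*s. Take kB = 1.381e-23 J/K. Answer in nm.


Stokes-Einstein: R = kB*T / (6*pi*eta*D)
R = 1.381e-23 * 308 / (6 * pi * 0.0011 * 3.063e-11)
R = 6.69736e-09 m = 6.7 nm

6.7


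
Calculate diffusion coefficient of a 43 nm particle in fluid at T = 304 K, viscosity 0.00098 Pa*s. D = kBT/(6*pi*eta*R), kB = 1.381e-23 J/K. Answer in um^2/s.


Radius R = 43/2 = 21.5 nm = 2.15e-08 m
D = kB*T / (6*pi*eta*R)
D = 1.381e-23 * 304 / (6 * pi * 0.00098 * 2.15e-08)
D = 1.05706e-11 m^2/s = 10.571 um^2/s

10.571


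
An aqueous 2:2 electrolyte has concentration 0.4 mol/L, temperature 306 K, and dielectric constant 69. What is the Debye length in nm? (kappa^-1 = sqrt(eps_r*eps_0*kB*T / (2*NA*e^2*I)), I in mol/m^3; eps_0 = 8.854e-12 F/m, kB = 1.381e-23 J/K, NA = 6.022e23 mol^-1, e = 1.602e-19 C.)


Ionic strength I = 0.4 * 2^2 * 1000 = 1600 mol/m^3
kappa^-1 = sqrt(69 * 8.854e-12 * 1.381e-23 * 306 / (2 * 6.022e23 * (1.602e-19)^2 * 1600))
kappa^-1 = 0.228 nm

0.228


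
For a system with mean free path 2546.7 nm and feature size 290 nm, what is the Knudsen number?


Knudsen number Kn = lambda / L
Kn = 2546.7 / 290
Kn = 8.7817

8.7817


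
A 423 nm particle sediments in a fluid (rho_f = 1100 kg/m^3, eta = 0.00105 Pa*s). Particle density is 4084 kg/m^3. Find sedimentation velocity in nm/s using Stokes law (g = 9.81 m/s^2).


Radius R = 423/2 nm = 2.115e-07 m
Density difference = 4084 - 1100 = 2984 kg/m^3
v = 2 * R^2 * (rho_p - rho_f) * g / (9 * eta)
v = 2 * (2.115e-07)^2 * 2984 * 9.81 / (9 * 0.00105)
v = 2.77132e-07 m/s = 277.1321 nm/s

277.1321


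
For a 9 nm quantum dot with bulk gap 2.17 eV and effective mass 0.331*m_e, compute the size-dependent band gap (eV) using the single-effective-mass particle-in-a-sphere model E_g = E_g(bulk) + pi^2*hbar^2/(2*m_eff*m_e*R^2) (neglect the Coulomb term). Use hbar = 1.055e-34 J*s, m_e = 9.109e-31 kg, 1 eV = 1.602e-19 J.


Radius R = 9/2 nm = 4.5e-09 m
Confinement energy dE = pi^2 * hbar^2 / (2 * m_eff * m_e * R^2)
dE = pi^2 * (1.055e-34)^2 / (2 * 0.331 * 9.109e-31 * (4.5e-09)^2) J, divided by 1.602e-19 J/eV
dE = 0.0562 eV
Total band gap = E_g(bulk) + dE = 2.17 + 0.0562 = 2.2262 eV

2.2262


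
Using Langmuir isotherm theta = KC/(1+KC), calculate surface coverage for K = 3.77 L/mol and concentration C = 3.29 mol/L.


Langmuir isotherm: theta = K*C / (1 + K*C)
K*C = 3.77 * 3.29 = 12.4033
theta = 12.4033 / (1 + 12.4033) = 12.4033 / 13.4033
theta = 0.9254

0.9254


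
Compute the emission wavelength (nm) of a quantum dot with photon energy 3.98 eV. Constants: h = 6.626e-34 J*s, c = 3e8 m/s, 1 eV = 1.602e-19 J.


Convert energy: E = 3.98 eV = 3.98 * 1.602e-19 = 6.37596e-19 J
lambda = h*c / E = 6.626e-34 * 3e8 / 6.37596e-19
lambda = 3.11765e-07 m = 311.8 nm

311.8


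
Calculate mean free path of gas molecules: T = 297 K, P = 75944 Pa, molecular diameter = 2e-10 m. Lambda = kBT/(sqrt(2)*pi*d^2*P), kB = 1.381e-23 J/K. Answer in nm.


Mean free path: lambda = kB*T / (sqrt(2) * pi * d^2 * P)
lambda = 1.381e-23 * 297 / (sqrt(2) * pi * (2e-10)^2 * 75944)
lambda = 3.03901e-07 m
lambda = 303.9 nm

303.9


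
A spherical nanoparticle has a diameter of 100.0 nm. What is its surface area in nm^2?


Radius r = 100.0/2 = 50 nm
Surface area SA = 4 * pi * r^2
SA = 4 * pi * (50)^2
SA = 31415.93 nm^2

31415.93


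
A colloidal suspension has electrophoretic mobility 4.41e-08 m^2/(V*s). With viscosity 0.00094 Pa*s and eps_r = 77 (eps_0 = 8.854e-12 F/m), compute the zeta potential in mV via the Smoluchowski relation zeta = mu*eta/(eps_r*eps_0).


Smoluchowski equation: zeta = mu * eta / (eps_r * eps_0)
zeta = 4.41e-08 * 0.00094 / (77 * 8.854e-12)
zeta = 0.060805 V = 60.8 mV

60.8


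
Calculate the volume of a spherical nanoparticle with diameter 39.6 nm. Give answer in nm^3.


Radius r = 39.6/2 = 19.8 nm
Volume V = (4/3) * pi * r^3
V = (4/3) * pi * (19.8)^3
V = 32515.03 nm^3

32515.03


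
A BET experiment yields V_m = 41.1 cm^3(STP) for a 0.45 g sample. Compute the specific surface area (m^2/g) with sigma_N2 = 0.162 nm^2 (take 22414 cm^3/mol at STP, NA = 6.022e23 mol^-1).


Number of moles in monolayer = V_m / 22414 = 41.1 / 22414 = 0.00183368
Number of molecules = moles * NA = 0.00183368 * 6.022e23
SA = molecules * sigma / mass
SA = (41.1 / 22414) * 6.022e23 * 0.162e-18 / 0.45
SA = 397.5 m^2/g

397.5


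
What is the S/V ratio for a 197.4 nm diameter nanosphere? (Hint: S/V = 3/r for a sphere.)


Radius r = 197.4/2 = 98.7 nm
S/V = 3 / r = 3 / 98.7
S/V = 0.0304 nm^-1

0.0304


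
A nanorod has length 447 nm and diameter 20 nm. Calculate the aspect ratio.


Aspect ratio AR = length / diameter
AR = 447 / 20
AR = 22.35

22.35


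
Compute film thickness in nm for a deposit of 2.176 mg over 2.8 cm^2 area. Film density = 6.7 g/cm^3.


Convert: m = 2.176 mg = 2.1760e-06 kg, A = 2.8 cm^2 = 2.8000e-04 m^2, rho = 6.7 g/cm^3 = 6700 kg/m^3
t = m / (A * rho)
t = 2.1760e-06 / (2.8000e-04 * 6700)
t = 1.1599e-06 m = 1159.9 nm

1159.9


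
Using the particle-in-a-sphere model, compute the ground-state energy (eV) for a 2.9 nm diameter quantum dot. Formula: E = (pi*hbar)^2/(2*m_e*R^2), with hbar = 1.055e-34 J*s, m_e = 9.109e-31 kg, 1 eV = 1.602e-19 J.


Radius R = 2.9/2 = 1.45 nm = 1.45e-09 m
E = (pi * 1.055e-34)^2 / (2 * 9.109e-31 * (1.45e-09)^2)
E(J) = 2.86793e-20
E = E(J) / 1.602e-19 = 0.179 eV

0.179


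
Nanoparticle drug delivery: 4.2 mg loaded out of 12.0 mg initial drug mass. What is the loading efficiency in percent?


Drug loading efficiency = (drug loaded / drug initial) * 100
DLE = 4.2 / 12.0 * 100
DLE = 0.35 * 100
DLE = 35.0%

35.0


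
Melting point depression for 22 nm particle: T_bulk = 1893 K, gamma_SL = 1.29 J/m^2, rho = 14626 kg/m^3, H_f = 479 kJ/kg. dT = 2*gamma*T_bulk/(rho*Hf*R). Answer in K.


Radius R = 22/2 = 11 nm = 1.1e-08 m
Convert H_f = 479 kJ/kg = 479000 J/kg
dT = 2 * gamma_SL * T_bulk / (rho * H_f * R)
dT = 2 * 1.29 * 1893 / (14626 * 479000 * 1.1e-08)
dT = 63.4 K

63.4


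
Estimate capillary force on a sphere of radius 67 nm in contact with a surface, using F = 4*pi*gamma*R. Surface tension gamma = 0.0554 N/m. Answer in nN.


Convert radius: R = 67 nm = 6.7e-08 m
F = 4 * pi * gamma * R
F = 4 * pi * 0.0554 * 6.7e-08
F = 4.66439e-08 N = 46.6439 nN

46.6439


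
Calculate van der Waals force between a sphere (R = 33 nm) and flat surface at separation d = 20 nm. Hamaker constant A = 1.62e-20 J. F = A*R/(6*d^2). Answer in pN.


Convert to SI: R = 33 nm = 3.3e-08 m, d = 20 nm = 2e-08 m
F = A * R / (6 * d^2)
F = 1.62e-20 * 3.3e-08 / (6 * (2e-08)^2)
F = 2.2275e-13 N = 0.223 pN

0.223


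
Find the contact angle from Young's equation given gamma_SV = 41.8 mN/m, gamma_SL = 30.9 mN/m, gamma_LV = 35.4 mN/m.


cos(theta) = (gamma_SV - gamma_SL) / gamma_LV
cos(theta) = (41.8 - 30.9) / 35.4
cos(theta) = 0.30791
theta = arccos(0.30791) = 72.07 degrees

72.07


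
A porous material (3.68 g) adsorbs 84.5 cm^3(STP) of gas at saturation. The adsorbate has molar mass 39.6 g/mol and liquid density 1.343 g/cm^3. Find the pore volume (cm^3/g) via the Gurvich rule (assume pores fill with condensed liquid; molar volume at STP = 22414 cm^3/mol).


Moles adsorbed n = V_ads / 22414 = 84.5 / 22414 = 3.769965e-03 mol
Liquid volume V_liq = n * M / rho_liq = 3.769965e-03 * 39.6 / 1.343 = 0.11116 cm^3
Specific pore volume V_pore = V_liq / m_sample = 0.11116 / 3.68
V_pore = 0.0302 cm^3/g

0.0302


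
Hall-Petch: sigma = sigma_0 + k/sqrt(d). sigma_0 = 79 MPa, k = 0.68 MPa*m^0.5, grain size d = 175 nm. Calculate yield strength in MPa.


d = 175 nm = 1.75e-07 m
sqrt(d) = 0.00041833
Hall-Petch contribution = k / sqrt(d) = 0.68 / 0.00041833 = 1625.5 MPa
sigma = sigma_0 + k/sqrt(d) = 79 + 1625.5 = 1704.5 MPa

1704.5


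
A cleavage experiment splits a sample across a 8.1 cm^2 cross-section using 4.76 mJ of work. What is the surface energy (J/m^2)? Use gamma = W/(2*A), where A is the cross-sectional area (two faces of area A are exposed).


Convert: A = 8.1 cm^2 = 0.00081 m^2, W = 4.76 mJ = 0.00476 J
Cleaving exposes two faces of area A, so total new surface = 2*A and gamma = W / (2*A)
gamma = 0.00476 / (2 * 0.00081)
gamma = 2.938 J/m^2

2.938


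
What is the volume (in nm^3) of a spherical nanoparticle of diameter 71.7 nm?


Radius r = 71.7/2 = 35.85 nm
Volume V = (4/3) * pi * r^3
V = (4/3) * pi * (35.85)^3
V = 192999.46 nm^3

192999.46


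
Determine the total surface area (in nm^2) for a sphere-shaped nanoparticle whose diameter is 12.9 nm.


Radius r = 12.9/2 = 6.45 nm
Surface area SA = 4 * pi * r^2
SA = 4 * pi * (6.45)^2
SA = 522.79 nm^2

522.79


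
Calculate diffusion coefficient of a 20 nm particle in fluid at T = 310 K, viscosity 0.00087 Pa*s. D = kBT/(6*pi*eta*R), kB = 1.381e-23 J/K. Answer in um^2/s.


Radius R = 20/2 = 10 nm = 1e-08 m
D = kB*T / (6*pi*eta*R)
D = 1.381e-23 * 310 / (6 * pi * 0.00087 * 1e-08)
D = 2.61057e-11 m^2/s = 26.106 um^2/s

26.106


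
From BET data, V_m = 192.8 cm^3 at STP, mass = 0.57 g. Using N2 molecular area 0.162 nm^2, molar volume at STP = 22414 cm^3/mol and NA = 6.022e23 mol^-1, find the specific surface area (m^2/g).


Number of moles in monolayer = V_m / 22414 = 192.8 / 22414 = 0.00860177
Number of molecules = moles * NA = 0.00860177 * 6.022e23
SA = molecules * sigma / mass
SA = (192.8 / 22414) * 6.022e23 * 0.162e-18 / 0.57
SA = 1472.2 m^2/g

1472.2


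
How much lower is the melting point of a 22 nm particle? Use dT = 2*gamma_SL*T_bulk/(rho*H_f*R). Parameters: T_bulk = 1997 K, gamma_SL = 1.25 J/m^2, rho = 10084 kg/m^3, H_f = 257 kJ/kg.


Radius R = 22/2 = 11 nm = 1.1e-08 m
Convert H_f = 257 kJ/kg = 257000 J/kg
dT = 2 * gamma_SL * T_bulk / (rho * H_f * R)
dT = 2 * 1.25 * 1997 / (10084 * 257000 * 1.1e-08)
dT = 175.1 K

175.1


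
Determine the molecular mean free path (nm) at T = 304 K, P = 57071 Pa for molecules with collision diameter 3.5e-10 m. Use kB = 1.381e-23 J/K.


Mean free path: lambda = kB*T / (sqrt(2) * pi * d^2 * P)
lambda = 1.381e-23 * 304 / (sqrt(2) * pi * (3.5e-10)^2 * 57071)
lambda = 1.35161e-07 m
lambda = 135.16 nm

135.16


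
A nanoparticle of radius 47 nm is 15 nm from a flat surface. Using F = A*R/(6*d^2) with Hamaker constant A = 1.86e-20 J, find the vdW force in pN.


Convert to SI: R = 47 nm = 4.7e-08 m, d = 15 nm = 1.5e-08 m
F = A * R / (6 * d^2)
F = 1.86e-20 * 4.7e-08 / (6 * (1.5e-08)^2)
F = 6.47556e-13 N = 0.648 pN

0.648


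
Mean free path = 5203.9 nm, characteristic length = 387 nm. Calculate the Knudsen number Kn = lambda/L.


Knudsen number Kn = lambda / L
Kn = 5203.9 / 387
Kn = 13.4468

13.4468


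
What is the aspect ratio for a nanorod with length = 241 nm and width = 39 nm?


Aspect ratio AR = length / diameter
AR = 241 / 39
AR = 6.18

6.18


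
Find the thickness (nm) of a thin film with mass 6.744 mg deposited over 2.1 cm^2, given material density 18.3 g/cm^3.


Convert: m = 6.744 mg = 6.7440e-06 kg, A = 2.1 cm^2 = 2.1000e-04 m^2, rho = 18.3 g/cm^3 = 18300 kg/m^3
t = m / (A * rho)
t = 6.7440e-06 / (2.1000e-04 * 18300)
t = 1.7549e-06 m = 1754.9 nm

1754.9


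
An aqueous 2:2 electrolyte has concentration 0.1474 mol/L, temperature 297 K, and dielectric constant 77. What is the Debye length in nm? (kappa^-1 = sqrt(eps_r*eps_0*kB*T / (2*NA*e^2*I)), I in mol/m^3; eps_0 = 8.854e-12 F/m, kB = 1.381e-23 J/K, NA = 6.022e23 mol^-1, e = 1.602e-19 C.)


Ionic strength I = 0.1474 * 2^2 * 1000 = 589.6 mol/m^3
kappa^-1 = sqrt(77 * 8.854e-12 * 1.381e-23 * 297 / (2 * 6.022e23 * (1.602e-19)^2 * 589.6))
kappa^-1 = 0.392 nm

0.392


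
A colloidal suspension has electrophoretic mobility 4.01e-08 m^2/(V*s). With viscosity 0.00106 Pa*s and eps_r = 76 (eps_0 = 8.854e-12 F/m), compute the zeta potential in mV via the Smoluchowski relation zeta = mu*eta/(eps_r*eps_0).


Smoluchowski equation: zeta = mu * eta / (eps_r * eps_0)
zeta = 4.01e-08 * 0.00106 / (76 * 8.854e-12)
zeta = 0.063168 V = 63.17 mV

63.17


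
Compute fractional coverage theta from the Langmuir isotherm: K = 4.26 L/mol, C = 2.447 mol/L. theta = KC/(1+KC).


Langmuir isotherm: theta = K*C / (1 + K*C)
K*C = 4.26 * 2.447 = 10.42422
theta = 10.42422 / (1 + 10.42422) = 10.42422 / 11.42422
theta = 0.9125

0.9125


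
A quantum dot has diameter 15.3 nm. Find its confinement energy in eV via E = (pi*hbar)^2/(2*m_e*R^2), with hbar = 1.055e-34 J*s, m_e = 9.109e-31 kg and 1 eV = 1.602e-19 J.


Radius R = 15.3/2 = 7.65 nm = 7.65e-09 m
E = (pi * 1.055e-34)^2 / (2 * 9.109e-31 * (7.65e-09)^2)
E(J) = 1.03034e-21
E = E(J) / 1.602e-19 = 0.0064 eV

0.0064


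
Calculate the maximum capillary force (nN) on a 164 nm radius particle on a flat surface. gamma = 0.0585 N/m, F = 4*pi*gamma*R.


Convert radius: R = 164 nm = 1.64e-07 m
F = 4 * pi * gamma * R
F = 4 * pi * 0.0585 * 1.64e-07
F = 1.20562e-07 N = 120.5618 nN

120.5618


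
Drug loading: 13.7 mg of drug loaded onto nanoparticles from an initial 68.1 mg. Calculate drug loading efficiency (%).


Drug loading efficiency = (drug loaded / drug initial) * 100
DLE = 13.7 / 68.1 * 100
DLE = 0.2012 * 100
DLE = 20.12%

20.12


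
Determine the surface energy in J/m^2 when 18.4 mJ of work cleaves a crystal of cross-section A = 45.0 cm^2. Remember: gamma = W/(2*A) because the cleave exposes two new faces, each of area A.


Convert: A = 45.0 cm^2 = 0.0045 m^2, W = 18.4 mJ = 0.0184 J
Cleaving exposes two faces of area A, so total new surface = 2*A and gamma = W / (2*A)
gamma = 0.0184 / (2 * 0.0045)
gamma = 2.044 J/m^2

2.044


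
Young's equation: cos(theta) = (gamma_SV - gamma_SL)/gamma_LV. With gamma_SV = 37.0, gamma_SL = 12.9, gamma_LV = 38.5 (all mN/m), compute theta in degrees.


cos(theta) = (gamma_SV - gamma_SL) / gamma_LV
cos(theta) = (37.0 - 12.9) / 38.5
cos(theta) = 0.625974
theta = arccos(0.625974) = 51.25 degrees

51.25


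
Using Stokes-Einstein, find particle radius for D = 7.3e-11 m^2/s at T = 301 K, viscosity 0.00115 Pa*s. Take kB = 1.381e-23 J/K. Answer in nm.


Stokes-Einstein: R = kB*T / (6*pi*eta*D)
R = 1.381e-23 * 301 / (6 * pi * 0.00115 * 7.3e-11)
R = 2.62687e-09 m = 2.63 nm

2.63


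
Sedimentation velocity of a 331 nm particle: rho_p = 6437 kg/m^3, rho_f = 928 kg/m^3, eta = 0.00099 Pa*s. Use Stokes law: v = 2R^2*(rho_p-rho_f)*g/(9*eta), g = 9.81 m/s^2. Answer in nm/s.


Radius R = 331/2 nm = 1.655e-07 m
Density difference = 6437 - 928 = 5509 kg/m^3
v = 2 * R^2 * (rho_p - rho_f) * g / (9 * eta)
v = 2 * (1.655e-07)^2 * 5509 * 9.81 / (9 * 0.00099)
v = 3.32269e-07 m/s = 332.2692 nm/s

332.2692


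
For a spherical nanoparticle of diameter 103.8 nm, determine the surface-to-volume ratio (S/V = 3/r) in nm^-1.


Radius r = 103.8/2 = 51.9 nm
S/V = 3 / r = 3 / 51.9
S/V = 0.0578 nm^-1

0.0578


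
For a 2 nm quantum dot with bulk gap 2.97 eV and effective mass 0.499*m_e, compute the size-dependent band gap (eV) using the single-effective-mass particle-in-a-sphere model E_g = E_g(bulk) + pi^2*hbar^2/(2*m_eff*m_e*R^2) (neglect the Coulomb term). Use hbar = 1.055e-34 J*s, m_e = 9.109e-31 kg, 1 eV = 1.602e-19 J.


Radius R = 2/2 nm = 1e-09 m
Confinement energy dE = pi^2 * hbar^2 / (2 * m_eff * m_e * R^2)
dE = pi^2 * (1.055e-34)^2 / (2 * 0.499 * 9.109e-31 * (1e-09)^2) J, divided by 1.602e-19 J/eV
dE = 0.7543 eV
Total band gap = E_g(bulk) + dE = 2.97 + 0.7543 = 3.7243 eV

3.7243


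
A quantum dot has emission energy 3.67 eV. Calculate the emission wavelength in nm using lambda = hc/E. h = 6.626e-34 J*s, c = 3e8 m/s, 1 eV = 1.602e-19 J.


Convert energy: E = 3.67 eV = 3.67 * 1.602e-19 = 5.87934e-19 J
lambda = h*c / E = 6.626e-34 * 3e8 / 5.87934e-19
lambda = 3.38099e-07 m = 338.1 nm

338.1


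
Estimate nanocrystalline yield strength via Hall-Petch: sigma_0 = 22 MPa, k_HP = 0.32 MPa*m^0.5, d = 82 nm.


d = 82 nm = 8.2e-08 m
sqrt(d) = 0.0002863564
Hall-Petch contribution = k / sqrt(d) = 0.32 / 0.0002863564 = 1117.5 MPa
sigma = sigma_0 + k/sqrt(d) = 22 + 1117.5 = 1139.5 MPa

1139.5


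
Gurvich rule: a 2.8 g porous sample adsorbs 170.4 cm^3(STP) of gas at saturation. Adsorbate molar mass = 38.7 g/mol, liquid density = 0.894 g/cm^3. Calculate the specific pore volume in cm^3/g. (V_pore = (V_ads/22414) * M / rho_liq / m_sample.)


Moles adsorbed n = V_ads / 22414 = 170.4 / 22414 = 7.602391e-03 mol
Liquid volume V_liq = n * M / rho_liq = 7.602391e-03 * 38.7 / 0.894 = 0.32910 cm^3
Specific pore volume V_pore = V_liq / m_sample = 0.32910 / 2.8
V_pore = 0.1175 cm^3/g

0.1175


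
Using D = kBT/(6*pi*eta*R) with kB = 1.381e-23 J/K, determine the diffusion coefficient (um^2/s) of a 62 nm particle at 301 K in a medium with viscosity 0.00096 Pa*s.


Radius R = 62/2 = 31 nm = 3.1e-08 m
D = kB*T / (6*pi*eta*R)
D = 1.381e-23 * 301 / (6 * pi * 0.00096 * 3.1e-08)
D = 7.41014e-12 m^2/s = 7.41 um^2/s

7.41


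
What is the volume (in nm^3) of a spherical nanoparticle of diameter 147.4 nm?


Radius r = 147.4/2 = 73.7 nm
Volume V = (4/3) * pi * r^3
V = (4/3) * pi * (73.7)^3
V = 1676837.87 nm^3

1676837.87


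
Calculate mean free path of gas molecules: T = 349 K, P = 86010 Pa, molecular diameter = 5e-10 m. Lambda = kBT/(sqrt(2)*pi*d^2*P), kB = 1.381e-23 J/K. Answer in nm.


Mean free path: lambda = kB*T / (sqrt(2) * pi * d^2 * P)
lambda = 1.381e-23 * 349 / (sqrt(2) * pi * (5e-10)^2 * 86010)
lambda = 5.04505e-08 m
lambda = 50.45 nm

50.45


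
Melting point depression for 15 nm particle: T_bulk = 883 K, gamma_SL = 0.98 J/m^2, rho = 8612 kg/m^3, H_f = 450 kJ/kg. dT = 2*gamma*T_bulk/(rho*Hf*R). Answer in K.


Radius R = 15/2 = 7.5 nm = 7.5e-09 m
Convert H_f = 450 kJ/kg = 450000 J/kg
dT = 2 * gamma_SL * T_bulk / (rho * H_f * R)
dT = 2 * 0.98 * 883 / (8612 * 450000 * 7.5e-09)
dT = 59.5 K

59.5


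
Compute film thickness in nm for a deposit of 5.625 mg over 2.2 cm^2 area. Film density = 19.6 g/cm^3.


Convert: m = 5.625 mg = 5.6250e-06 kg, A = 2.2 cm^2 = 2.2000e-04 m^2, rho = 19.6 g/cm^3 = 19600 kg/m^3
t = m / (A * rho)
t = 5.6250e-06 / (2.2000e-04 * 19600)
t = 1.3045e-06 m = 1304.5 nm

1304.5


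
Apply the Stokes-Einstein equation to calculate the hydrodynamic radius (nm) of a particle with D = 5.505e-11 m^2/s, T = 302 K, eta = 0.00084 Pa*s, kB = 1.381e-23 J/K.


Stokes-Einstein: R = kB*T / (6*pi*eta*D)
R = 1.381e-23 * 302 / (6 * pi * 0.00084 * 5.505e-11)
R = 4.78479e-09 m = 4.78 nm

4.78


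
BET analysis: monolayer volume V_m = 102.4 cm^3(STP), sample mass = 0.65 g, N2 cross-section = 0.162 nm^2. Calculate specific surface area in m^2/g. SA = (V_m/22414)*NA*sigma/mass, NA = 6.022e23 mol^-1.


Number of moles in monolayer = V_m / 22414 = 102.4 / 22414 = 0.00456857
Number of molecules = moles * NA = 0.00456857 * 6.022e23
SA = molecules * sigma / mass
SA = (102.4 / 22414) * 6.022e23 * 0.162e-18 / 0.65
SA = 685.7 m^2/g

685.7


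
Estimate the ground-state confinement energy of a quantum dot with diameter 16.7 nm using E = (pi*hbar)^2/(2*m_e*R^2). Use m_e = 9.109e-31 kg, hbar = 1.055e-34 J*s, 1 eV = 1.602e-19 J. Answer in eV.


Radius R = 16.7/2 = 8.35 nm = 8.35e-09 m
E = (pi * 1.055e-34)^2 / (2 * 9.109e-31 * (8.35e-09)^2)
E(J) = 8.64831e-22
E = E(J) / 1.602e-19 = 0.0054 eV

0.0054


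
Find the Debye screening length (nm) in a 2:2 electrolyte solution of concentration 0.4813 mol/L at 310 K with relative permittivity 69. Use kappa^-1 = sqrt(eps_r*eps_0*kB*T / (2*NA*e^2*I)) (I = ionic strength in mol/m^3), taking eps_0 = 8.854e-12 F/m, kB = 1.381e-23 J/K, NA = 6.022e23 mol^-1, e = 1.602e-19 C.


Ionic strength I = 0.4813 * 2^2 * 1000 = 1925.2 mol/m^3
kappa^-1 = sqrt(69 * 8.854e-12 * 1.381e-23 * 310 / (2 * 6.022e23 * (1.602e-19)^2 * 1925.2))
kappa^-1 = 0.21 nm

0.21


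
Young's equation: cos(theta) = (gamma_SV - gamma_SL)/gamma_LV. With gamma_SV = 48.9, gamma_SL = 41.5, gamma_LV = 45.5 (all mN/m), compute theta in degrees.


cos(theta) = (gamma_SV - gamma_SL) / gamma_LV
cos(theta) = (48.9 - 41.5) / 45.5
cos(theta) = 0.162637
theta = arccos(0.162637) = 80.64 degrees

80.64


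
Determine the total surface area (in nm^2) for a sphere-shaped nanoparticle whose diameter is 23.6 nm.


Radius r = 23.6/2 = 11.8 nm
Surface area SA = 4 * pi * r^2
SA = 4 * pi * (11.8)^2
SA = 1749.74 nm^2

1749.74


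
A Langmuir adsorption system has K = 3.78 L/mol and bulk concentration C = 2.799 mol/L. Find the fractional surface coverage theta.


Langmuir isotherm: theta = K*C / (1 + K*C)
K*C = 3.78 * 2.799 = 10.58022
theta = 10.58022 / (1 + 10.58022) = 10.58022 / 11.58022
theta = 0.9136

0.9136


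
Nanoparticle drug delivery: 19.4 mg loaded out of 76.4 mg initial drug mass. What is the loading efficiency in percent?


Drug loading efficiency = (drug loaded / drug initial) * 100
DLE = 19.4 / 76.4 * 100
DLE = 0.2539 * 100
DLE = 25.39%

25.39


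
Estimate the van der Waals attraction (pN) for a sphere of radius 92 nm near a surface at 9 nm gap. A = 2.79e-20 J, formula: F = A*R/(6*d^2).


Convert to SI: R = 92 nm = 9.2e-08 m, d = 9 nm = 9e-09 m
F = A * R / (6 * d^2)
F = 2.79e-20 * 9.2e-08 / (6 * (9e-09)^2)
F = 5.28148e-12 N = 5.281 pN

5.281


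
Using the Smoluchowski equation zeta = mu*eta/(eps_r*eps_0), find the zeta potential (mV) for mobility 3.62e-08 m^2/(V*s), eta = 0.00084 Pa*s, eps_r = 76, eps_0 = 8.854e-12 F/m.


Smoluchowski equation: zeta = mu * eta / (eps_r * eps_0)
zeta = 3.62e-08 * 0.00084 / (76 * 8.854e-12)
zeta = 0.045189 V = 45.19 mV

45.19


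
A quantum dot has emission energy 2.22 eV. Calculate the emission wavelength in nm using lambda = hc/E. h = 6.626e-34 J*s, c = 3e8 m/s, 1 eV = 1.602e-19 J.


Convert energy: E = 2.22 eV = 2.22 * 1.602e-19 = 3.55644e-19 J
lambda = h*c / E = 6.626e-34 * 3e8 / 3.55644e-19
lambda = 5.5893e-07 m = 558.9 nm

558.9


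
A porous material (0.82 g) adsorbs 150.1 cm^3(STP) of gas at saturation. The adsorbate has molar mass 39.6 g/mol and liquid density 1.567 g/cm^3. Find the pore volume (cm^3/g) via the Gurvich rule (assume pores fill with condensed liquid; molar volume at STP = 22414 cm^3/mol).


Moles adsorbed n = V_ads / 22414 = 150.1 / 22414 = 6.696707e-03 mol
Liquid volume V_liq = n * M / rho_liq = 6.696707e-03 * 39.6 / 1.567 = 0.16923 cm^3
Specific pore volume V_pore = V_liq / m_sample = 0.16923 / 0.82
V_pore = 0.2064 cm^3/g

0.2064


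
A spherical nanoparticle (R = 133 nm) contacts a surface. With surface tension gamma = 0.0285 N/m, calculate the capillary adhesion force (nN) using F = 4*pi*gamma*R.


Convert radius: R = 133 nm = 1.33e-07 m
F = 4 * pi * gamma * R
F = 4 * pi * 0.0285 * 1.33e-07
F = 4.76328e-08 N = 47.6328 nN

47.6328


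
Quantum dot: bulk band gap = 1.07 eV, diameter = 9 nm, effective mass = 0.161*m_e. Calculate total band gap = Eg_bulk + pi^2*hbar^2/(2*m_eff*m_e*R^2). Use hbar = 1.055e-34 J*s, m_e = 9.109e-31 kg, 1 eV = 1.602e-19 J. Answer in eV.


Radius R = 9/2 nm = 4.5e-09 m
Confinement energy dE = pi^2 * hbar^2 / (2 * m_eff * m_e * R^2)
dE = pi^2 * (1.055e-34)^2 / (2 * 0.161 * 9.109e-31 * (4.5e-09)^2) J, divided by 1.602e-19 J/eV
dE = 0.1154 eV
Total band gap = E_g(bulk) + dE = 1.07 + 0.1154 = 1.1854 eV

1.1854


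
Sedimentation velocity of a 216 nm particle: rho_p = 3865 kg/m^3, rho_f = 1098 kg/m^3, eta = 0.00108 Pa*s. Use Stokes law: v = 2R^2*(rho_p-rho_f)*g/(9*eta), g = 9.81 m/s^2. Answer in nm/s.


Radius R = 216/2 nm = 1.08e-07 m
Density difference = 3865 - 1098 = 2767 kg/m^3
v = 2 * R^2 * (rho_p - rho_f) * g / (9 * eta)
v = 2 * (1.08e-07)^2 * 2767 * 9.81 / (9 * 0.00108)
v = 6.51462e-08 m/s = 65.1462 nm/s

65.1462


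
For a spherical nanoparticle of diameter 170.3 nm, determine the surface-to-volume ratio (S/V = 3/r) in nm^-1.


Radius r = 170.3/2 = 85.15 nm
S/V = 3 / r = 3 / 85.15
S/V = 0.0352 nm^-1

0.0352


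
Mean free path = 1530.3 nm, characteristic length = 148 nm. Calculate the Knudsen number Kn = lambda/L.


Knudsen number Kn = lambda / L
Kn = 1530.3 / 148
Kn = 10.3399

10.3399


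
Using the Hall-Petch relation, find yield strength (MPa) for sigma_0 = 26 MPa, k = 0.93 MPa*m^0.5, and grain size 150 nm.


d = 150 nm = 1.5e-07 m
sqrt(d) = 0.0003872983
Hall-Petch contribution = k / sqrt(d) = 0.93 / 0.0003872983 = 2401.2 MPa
sigma = sigma_0 + k/sqrt(d) = 26 + 2401.2 = 2427.2 MPa

2427.2


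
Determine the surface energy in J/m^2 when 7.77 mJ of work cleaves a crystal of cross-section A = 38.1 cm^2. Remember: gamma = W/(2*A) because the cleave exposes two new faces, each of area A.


Convert: A = 38.1 cm^2 = 0.00381 m^2, W = 7.77 mJ = 0.00777 J
Cleaving exposes two faces of area A, so total new surface = 2*A and gamma = W / (2*A)
gamma = 0.00777 / (2 * 0.00381)
gamma = 1.02 J/m^2

1.02


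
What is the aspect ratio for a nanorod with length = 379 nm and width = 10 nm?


Aspect ratio AR = length / diameter
AR = 379 / 10
AR = 37.9

37.9


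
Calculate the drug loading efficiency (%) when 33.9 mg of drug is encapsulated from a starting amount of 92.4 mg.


Drug loading efficiency = (drug loaded / drug initial) * 100
DLE = 33.9 / 92.4 * 100
DLE = 0.3669 * 100
DLE = 36.69%

36.69


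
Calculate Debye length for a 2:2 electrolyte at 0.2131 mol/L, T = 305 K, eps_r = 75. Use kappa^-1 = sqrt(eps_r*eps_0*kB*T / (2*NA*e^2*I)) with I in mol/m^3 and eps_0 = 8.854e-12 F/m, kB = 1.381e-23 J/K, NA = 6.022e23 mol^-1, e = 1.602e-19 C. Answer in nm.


Ionic strength I = 0.2131 * 2^2 * 1000 = 852.4 mol/m^3
kappa^-1 = sqrt(75 * 8.854e-12 * 1.381e-23 * 305 / (2 * 6.022e23 * (1.602e-19)^2 * 852.4))
kappa^-1 = 0.326 nm

0.326


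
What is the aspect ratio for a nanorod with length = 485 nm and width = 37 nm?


Aspect ratio AR = length / diameter
AR = 485 / 37
AR = 13.11

13.11


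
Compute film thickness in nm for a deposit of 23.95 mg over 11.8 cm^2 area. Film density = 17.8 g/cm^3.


Convert: m = 23.95 mg = 2.3950e-05 kg, A = 11.8 cm^2 = 1.1800e-03 m^2, rho = 17.8 g/cm^3 = 17800 kg/m^3
t = m / (A * rho)
t = 2.3950e-05 / (1.1800e-03 * 17800)
t = 1.1403e-06 m = 1140.3 nm

1140.3


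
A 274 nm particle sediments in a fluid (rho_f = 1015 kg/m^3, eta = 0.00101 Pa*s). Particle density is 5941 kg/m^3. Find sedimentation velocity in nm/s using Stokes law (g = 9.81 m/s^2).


Radius R = 274/2 nm = 1.37e-07 m
Density difference = 5941 - 1015 = 4926 kg/m^3
v = 2 * R^2 * (rho_p - rho_f) * g / (9 * eta)
v = 2 * (1.37e-07)^2 * 4926 * 9.81 / (9 * 0.00101)
v = 1.99559e-07 m/s = 199.5587 nm/s

199.5587


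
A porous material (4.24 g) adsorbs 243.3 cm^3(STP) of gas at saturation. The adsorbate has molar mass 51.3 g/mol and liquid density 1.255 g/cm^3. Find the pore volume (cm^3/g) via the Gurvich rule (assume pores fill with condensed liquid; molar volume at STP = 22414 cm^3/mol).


Moles adsorbed n = V_ads / 22414 = 243.3 / 22414 = 1.085482e-02 mol
Liquid volume V_liq = n * M / rho_liq = 1.085482e-02 * 51.3 / 1.255 = 0.44371 cm^3
Specific pore volume V_pore = V_liq / m_sample = 0.44371 / 4.24
V_pore = 0.1046 cm^3/g

0.1046


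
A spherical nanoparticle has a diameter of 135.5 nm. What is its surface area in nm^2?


Radius r = 135.5/2 = 67.75 nm
Surface area SA = 4 * pi * r^2
SA = 4 * pi * (67.75)^2
SA = 57680.43 nm^2

57680.43


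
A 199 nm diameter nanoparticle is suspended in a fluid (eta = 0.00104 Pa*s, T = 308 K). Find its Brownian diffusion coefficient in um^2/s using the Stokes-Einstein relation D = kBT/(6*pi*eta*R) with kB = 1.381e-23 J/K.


Radius R = 199/2 = 99.5 nm = 9.95e-08 m
D = kB*T / (6*pi*eta*R)
D = 1.381e-23 * 308 / (6 * pi * 0.00104 * 9.95e-08)
D = 2.18065e-12 m^2/s = 2.181 um^2/s

2.181
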